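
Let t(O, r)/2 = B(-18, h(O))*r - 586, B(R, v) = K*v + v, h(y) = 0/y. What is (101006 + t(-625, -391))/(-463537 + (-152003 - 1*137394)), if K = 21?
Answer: -2377/17927 ≈ -0.13259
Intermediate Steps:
h(y) = 0
B(R, v) = 22*v (B(R, v) = 21*v + v = 22*v)
t(O, r) = -1172 (t(O, r) = 2*((22*0)*r - 586) = 2*(0*r - 586) = 2*(0 - 586) = 2*(-586) = -1172)
(101006 + t(-625, -391))/(-463537 + (-152003 - 1*137394)) = (101006 - 1172)/(-463537 + (-152003 - 1*137394)) = 99834/(-463537 + (-152003 - 137394)) = 99834/(-463537 - 289397) = 99834/(-752934) = 99834*(-1/752934) = -2377/17927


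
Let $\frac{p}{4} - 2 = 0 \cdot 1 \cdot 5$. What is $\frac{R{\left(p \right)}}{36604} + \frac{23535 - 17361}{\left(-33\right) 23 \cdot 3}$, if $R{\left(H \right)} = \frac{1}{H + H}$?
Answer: $- \frac{401765251}{148172992} \approx -2.7115$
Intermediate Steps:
$p = 8$ ($p = 8 + 4 \cdot 0 \cdot 1 \cdot 5 = 8 + 4 \cdot 0 \cdot 5 = 8 + 4 \cdot 0 = 8 + 0 = 8$)
$R{\left(H \right)} = \frac{1}{2 H}$
$\frac{R{\left(p \right)}}{36604} + \frac{23535 - 17361}{\left(-33\right) 23 \cdot 3} = \frac{\frac{1}{2} \cdot \frac{1}{8}}{36604} + \frac{23535 - 17361}{\left(-33\right) 23 \cdot 3} = \frac{1}{2} \cdot \frac{1}{8} \cdot \frac{1}{36604} + \frac{6174}{\left(-759\right) 3} = \frac{1}{16} \cdot \frac{1}{36604} + \frac{6174}{-2277} = \frac{1}{585664} + 6174 \left(- \frac{1}{2277}\right) = \frac{1}{585664} - \frac{686}{253} = - \frac{401765251}{148172992}$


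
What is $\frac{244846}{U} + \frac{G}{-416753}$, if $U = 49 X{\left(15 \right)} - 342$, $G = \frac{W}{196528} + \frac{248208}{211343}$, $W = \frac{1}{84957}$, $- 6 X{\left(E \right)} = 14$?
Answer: $- \frac{1080200753378264215135211351}{2013231206020613573732496} \approx -536.55$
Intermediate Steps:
$X{\left(E \right)} = - \frac{7}{3}$ ($X{\left(E \right)} = \left(- \frac{1}{6}\right) 14 = - \frac{7}{3}$)
$W = \frac{1}{84957} \approx 1.1771 \cdot 10^{-5}$
$G = \frac{4144187322912911}{3528673456704528}$ ($G = \frac{1}{84957 \cdot 196528} + \frac{248208}{211343} = \frac{1}{84957} \cdot \frac{1}{196528} + 248208 \cdot \frac{1}{211343} = \frac{1}{16696429296} + \frac{248208}{211343} = \frac{4144187322912911}{3528673456704528} \approx 1.1744$)
$U = - \frac{1369}{3}$ ($U = 49 \left(- \frac{7}{3}\right) - 342 = - \frac{343}{3} - 342 = - \frac{1369}{3} \approx -456.33$)
$\frac{244846}{U} + \frac{G}{-416753} = \frac{244846}{- \frac{1369}{3}} + \frac{4144187322912911}{3528673456704528 \left(-416753\right)} = 244846 \left(- \frac{3}{1369}\right) + \frac{4144187322912911}{3528673456704528} \left(- \frac{1}{416753}\right) = - \frac{734538}{1369} - \frac{4144187322912911}{1470585249101982157584} = - \frac{1080200753378264215135211351}{2013231206020613573732496}$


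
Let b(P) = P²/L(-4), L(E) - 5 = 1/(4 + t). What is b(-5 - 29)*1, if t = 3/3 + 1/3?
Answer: 18496/83 ≈ 222.84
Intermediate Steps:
t = 4/3 (t = 3*(⅓) + 1*(⅓) = 1 + ⅓ = 4/3 ≈ 1.3333)
L(E) = 83/16 (L(E) = 5 + 1/(4 + 4/3) = 5 + 1/(16/3) = 5 + 3/16 = 83/16)
b(P) = 16*P²/83 (b(P) = P²/(83/16) = P²*(16/83) = 16*P²/83)
b(-5 - 29)*1 = (16*(-5 - 29)²/83)*1 = ((16/83)*(-34)²)*1 = ((16/83)*1156)*1 = (18496/83)*1 = 18496/83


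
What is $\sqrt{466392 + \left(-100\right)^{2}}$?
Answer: $2 \sqrt{119098} \approx 690.21$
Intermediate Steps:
$\sqrt{466392 + \left(-100\right)^{2}} = \sqrt{466392 + 10000} = \sqrt{476392} = 2 \sqrt{119098}$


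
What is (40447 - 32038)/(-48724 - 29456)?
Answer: -2803/26060 ≈ -0.10756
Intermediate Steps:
(40447 - 32038)/(-48724 - 29456) = 8409/(-78180) = 8409*(-1/78180) = -2803/26060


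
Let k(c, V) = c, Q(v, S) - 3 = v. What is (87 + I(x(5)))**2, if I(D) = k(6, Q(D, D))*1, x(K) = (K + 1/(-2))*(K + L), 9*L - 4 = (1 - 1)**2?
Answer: 8649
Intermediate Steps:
Q(v, S) = 3 + v
L = 4/9 (L = 4/9 + (1 - 1)**2/9 = 4/9 + (1/9)*0**2 = 4/9 + (1/9)*0 = 4/9 + 0 = 4/9 ≈ 0.44444)
x(K) = (-1/2 + K)*(4/9 + K) (x(K) = (K + 1/(-2))*(K + 4/9) = (K - 1/2)*(4/9 + K) = (-1/2 + K)*(4/9 + K))
I(D) = 6 (I(D) = 6*1 = 6)
(87 + I(x(5)))**2 = (87 + 6)**2 = 93**2 = 8649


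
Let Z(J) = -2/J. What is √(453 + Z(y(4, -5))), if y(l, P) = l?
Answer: √1810/2 ≈ 21.272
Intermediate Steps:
√(453 + Z(y(4, -5))) = √(453 - 2/4) = √(453 - 2*¼) = √(453 - ½) = √(905/2) = √1810/2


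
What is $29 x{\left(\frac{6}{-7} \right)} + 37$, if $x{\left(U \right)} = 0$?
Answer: $37$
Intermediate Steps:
$29 x{\left(\frac{6}{-7} \right)} + 37 = 29 \cdot 0 + 37 = 0 + 37 = 37$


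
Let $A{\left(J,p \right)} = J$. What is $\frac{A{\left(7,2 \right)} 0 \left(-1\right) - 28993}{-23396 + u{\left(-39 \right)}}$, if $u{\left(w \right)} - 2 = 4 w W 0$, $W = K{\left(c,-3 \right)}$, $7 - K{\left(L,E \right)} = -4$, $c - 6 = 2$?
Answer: $\frac{28993}{23394} \approx 1.2393$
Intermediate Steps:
$c = 8$ ($c = 6 + 2 = 8$)
$K{\left(L,E \right)} = 11$ ($K{\left(L,E \right)} = 7 - -4 = 7 + 4 = 11$)
$W = 11$
$u{\left(w \right)} = 2$ ($u{\left(w \right)} = 2 + 4 w 11 \cdot 0 = 2 + 44 w 0 = 2 + 0 = 2$)
$\frac{A{\left(7,2 \right)} 0 \left(-1\right) - 28993}{-23396 + u{\left(-39 \right)}} = \frac{7 \cdot 0 \left(-1\right) - 28993}{-23396 + 2} = \frac{0 \left(-1\right) - 28993}{-23394} = \left(0 - 28993\right) \left(- \frac{1}{23394}\right) = \left(-28993\right) \left(- \frac{1}{23394}\right) = \frac{28993}{23394}$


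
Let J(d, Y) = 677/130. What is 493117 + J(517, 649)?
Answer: 64105887/130 ≈ 4.9312e+5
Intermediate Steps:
J(d, Y) = 677/130 (J(d, Y) = 677*(1/130) = 677/130)
493117 + J(517, 649) = 493117 + 677/130 = 64105887/130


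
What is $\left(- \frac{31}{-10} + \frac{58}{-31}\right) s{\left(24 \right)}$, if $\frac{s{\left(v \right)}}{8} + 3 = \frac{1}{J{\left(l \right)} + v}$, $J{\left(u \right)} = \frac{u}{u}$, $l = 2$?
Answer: $- \frac{112776}{3875} \approx -29.103$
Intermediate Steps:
$J{\left(u \right)} = 1$
$s{\left(v \right)} = -24 + \frac{8}{1 + v}$
$\left(- \frac{31}{-10} + \frac{58}{-31}\right) s{\left(24 \right)} = \left(- \frac{31}{-10} + \frac{58}{-31}\right) \frac{8 \left(-2 - 72\right)}{1 + 24} = \left(\left(-31\right) \left(- \frac{1}{10}\right) + 58 \left(- \frac{1}{31}\right)\right) \frac{8 \left(-2 - 72\right)}{25} = \left(\frac{31}{10} - \frac{58}{31}\right) 8 \cdot \frac{1}{25} \left(-74\right) = \frac{381}{310} \left(- \frac{592}{25}\right) = - \frac{112776}{3875}$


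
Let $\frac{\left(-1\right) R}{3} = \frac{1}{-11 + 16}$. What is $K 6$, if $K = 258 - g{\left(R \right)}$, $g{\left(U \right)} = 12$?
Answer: $1476$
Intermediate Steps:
$R = - \frac{3}{5}$ ($R = - \frac{3}{-11 + 16} = - \frac{3}{5} \approx -0.6$)
$K = 246$ ($K = 258 - 12 = 246$)
$K 6 = 246 \cdot 6 = 1476$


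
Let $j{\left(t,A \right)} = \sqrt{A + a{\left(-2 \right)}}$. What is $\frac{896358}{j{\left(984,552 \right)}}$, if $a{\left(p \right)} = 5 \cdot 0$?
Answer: $\frac{149393 \sqrt{138}}{46} \approx 38152.0$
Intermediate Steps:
$a{\left(p \right)} = 0$
$j{\left(t,A \right)} = \sqrt{A}$ ($j{\left(t,A \right)} = \sqrt{A + 0} = \sqrt{A}$)
$\frac{896358}{j{\left(984,552 \right)}} = \frac{896358}{\sqrt{552}} = \frac{896358}{2 \sqrt{138}} = 896358 \frac{\sqrt{138}}{276} = \frac{149393 \sqrt{138}}{46}$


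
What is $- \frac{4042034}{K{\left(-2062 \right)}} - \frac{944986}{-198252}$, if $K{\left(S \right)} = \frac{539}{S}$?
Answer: $\frac{826183160303335}{53428914} \approx 1.5463 \cdot 10^{7}$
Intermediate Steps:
$- \frac{4042034}{K{\left(-2062 \right)}} - \frac{944986}{-198252} = - \frac{4042034}{539 \frac{1}{-2062}} - \frac{944986}{-198252} = - \frac{4042034}{539 \left(- \frac{1}{2062}\right)} - - \frac{472493}{99126} = - \frac{4042034}{- \frac{539}{2062}} + \frac{472493}{99126} = \left(-4042034\right) \left(- \frac{2062}{539}\right) + \frac{472493}{99126} = \frac{8334674108}{539} + \frac{472493}{99126} = \frac{826183160303335}{53428914}$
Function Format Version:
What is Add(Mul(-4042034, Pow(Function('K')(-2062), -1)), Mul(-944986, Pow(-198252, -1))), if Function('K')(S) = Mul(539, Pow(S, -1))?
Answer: Rational(826183160303335, 53428914) ≈ 1.5463e+7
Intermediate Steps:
Add(Mul(-4042034, Pow(Function('K')(-2062), -1)), Mul(-944986, Pow(-198252, -1))) = Add(Mul(-4042034, Pow(Mul(539, Pow(-2062, -1)), -1)), Mul(-944986, Pow(-198252, -1))) = Add(Mul(-4042034, Pow(Mul(539, Rational(-1, 2062)), -1)), Mul(-944986, Rational(-1, 198252))) = Add(Mul(-4042034, Pow(Rational(-539, 2062), -1)), Rational(472493, 99126)) = Add(Mul(-4042034, Rational(-2062, 539)), Rational(472493, 99126)) = Add(Rational(8334674108, 539), Rational(472493, 99126)) = Rational(826183160303335, 53428914)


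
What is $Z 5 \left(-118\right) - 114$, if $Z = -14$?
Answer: $8146$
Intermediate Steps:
$Z 5 \left(-118\right) - 114 = \left(-14\right) 5 \left(-118\right) - 114 = \left(-70\right) \left(-118\right) - 114 = 8260 - 114 = 8146$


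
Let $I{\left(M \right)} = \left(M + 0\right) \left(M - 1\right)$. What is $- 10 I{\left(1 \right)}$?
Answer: $0$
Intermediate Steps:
$I{\left(M \right)} = M \left(-1 + M\right)$
$- 10 I{\left(1 \right)} = - 10 \cdot 1 \left(-1 + 1\right) = - 10 \cdot 1 \cdot 0 = \left(-10\right) 0 = 0$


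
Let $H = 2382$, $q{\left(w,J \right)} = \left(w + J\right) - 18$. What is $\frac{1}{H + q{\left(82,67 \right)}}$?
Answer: $\frac{1}{2513} \approx 0.00039793$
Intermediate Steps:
$q{\left(w,J \right)} = -18 + J + w$ ($q{\left(w,J \right)} = \left(J + w\right) - 18 = -18 + J + w$)
$\frac{1}{H + q{\left(82,67 \right)}} = \frac{1}{2382 + \left(-18 + 67 + 82\right)} = \frac{1}{2382 + 131} = \frac{1}{2513}$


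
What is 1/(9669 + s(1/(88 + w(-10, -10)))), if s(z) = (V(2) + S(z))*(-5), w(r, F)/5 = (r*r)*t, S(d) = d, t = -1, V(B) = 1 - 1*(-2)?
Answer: 412/3977453 ≈ 0.00010358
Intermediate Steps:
V(B) = 3 (V(B) = 1 + 2 = 3)
w(r, F) = -5*r² (w(r, F) = 5*((r*r)*(-1)) = 5*(r²*(-1)) = 5*(-r²) = -5*r²)
s(z) = -15 - 5*z (s(z) = (3 + z)*(-5) = -15 - 5*z)
1/(9669 + s(1/(88 + w(-10, -10)))) = 1/(9669 + (-15 - 5/(88 - 5*(-10)²))) = 1/(9669 + (-15 - 5/(88 - 5*100))) = 1/(9669 + (-15 - 5/(88 - 500))) = 1/(9669 + (-15 - 5/(-412))) = 1/(9669 + (-15 - 5*(-1/412))) = 1/(9669 + (-15 + 5/412)) = 1/(9669 - 6175/412) = 1/(3977453/412) = 412/3977453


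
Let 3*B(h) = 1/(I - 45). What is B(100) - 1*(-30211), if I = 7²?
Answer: 362533/12 ≈ 30211.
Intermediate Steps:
I = 49
B(h) = 1/12 (B(h) = 1/(3*(49 - 45)) = (⅓)/4 = (⅓)*(¼) = 1/12)
B(100) - 1*(-30211) = 1/12 - 1*(-30211) = 1/12 + 30211 = 362533/12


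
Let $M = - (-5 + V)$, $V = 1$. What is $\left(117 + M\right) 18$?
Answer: $2178$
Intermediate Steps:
$M = 4$ ($M = - (-5 + 1) = \left(-1\right) \left(-4\right) = 4$)
$\left(117 + M\right) 18 = \left(117 + 4\right) 18 = 121 \cdot 18 = 2178$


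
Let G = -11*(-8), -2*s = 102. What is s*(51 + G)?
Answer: -7089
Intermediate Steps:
s = -51 (s = -½*102 = -51)
G = 88
s*(51 + G) = -51*(51 + 88) = -51*139 = -7089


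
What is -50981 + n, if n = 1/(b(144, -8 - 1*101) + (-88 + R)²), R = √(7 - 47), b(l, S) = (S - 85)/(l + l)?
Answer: (-56552152555*I - 2584124928*√10)/(50688*√10 + 1109279*I) ≈ -50981.0 + 1.5259e-5*I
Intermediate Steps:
b(l, S) = (-85 + S)/(2*l) (b(l, S) = (-85 + S)/((2*l)) = (-85 + S)*(1/(2*l)) = (-85 + S)/(2*l))
R = 2*I*√10 (R = √(-40) = 2*I*√10 ≈ 6.3246*I)
n = 1/(-97/144 + (-88 + 2*I*√10)²) (n = 1/((½)*(-85 + (-8 - 1*101))/144 + (-88 + 2*I*√10)²) = 1/((½)*(1/144)*(-85 + (-8 - 101)) + (-88 + 2*I*√10)²) = 1/((½)*(1/144)*(-85 - 109) + (-88 + 2*I*√10)²) = 1/((½)*(1/144)*(-194) + (-88 + 2*I*√10)²) = 1/(-97/144 + (-88 + 2*I*√10)²) ≈ 0.00012716 + 1.8374e-5*I)
-50981 + n = -50981 + 144*I/(50688*√10 + 1109279*I)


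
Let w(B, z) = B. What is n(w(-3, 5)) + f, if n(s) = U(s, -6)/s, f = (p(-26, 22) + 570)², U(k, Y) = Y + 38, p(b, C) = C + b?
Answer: 961036/3 ≈ 3.2035e+5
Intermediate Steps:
U(k, Y) = 38 + Y
f = 320356 (f = ((22 - 26) + 570)² = (-4 + 570)² = 566² = 320356)
n(s) = 32/s (n(s) = (38 - 6)/s = 32/s)
n(w(-3, 5)) + f = 32/(-3) + 320356 = 32*(-⅓) + 320356 = -32/3 + 320356 = 961036/3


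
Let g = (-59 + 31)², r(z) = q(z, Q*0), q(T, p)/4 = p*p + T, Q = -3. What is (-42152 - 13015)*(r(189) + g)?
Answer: -84957180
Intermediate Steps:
q(T, p) = 4*T + 4*p² (q(T, p) = 4*(p*p + T) = 4*(p² + T) = 4*(T + p²) = 4*T + 4*p²)
r(z) = 4*z (r(z) = 4*z + 4*(-3*0)² = 4*z + 4*0² = 4*z + 4*0 = 4*z + 0 = 4*z)
g = 784 (g = (-28)² = 784)
(-42152 - 13015)*(r(189) + g) = (-42152 - 13015)*(4*189 + 784) = -55167*(756 + 784) = -55167*1540 = -84957180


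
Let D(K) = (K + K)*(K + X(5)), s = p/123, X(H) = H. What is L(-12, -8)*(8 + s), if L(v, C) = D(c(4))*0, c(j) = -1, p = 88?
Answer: 0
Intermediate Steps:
s = 88/123 ≈ 0.71545
D(K) = 2*K*(5 + K) (D(K) = (K + K)*(K + 5) = (2*K)*(5 + K) = 2*K*(5 + K))
L(v, C) = 0 (L(v, C) = (2*(-1)*(5 - 1))*0 = (2*(-1)*4)*0 = -8*0 = 0)
L(-12, -8)*(8 + s) = 0*(8 + 88/123) = 0*(1072/123) = 0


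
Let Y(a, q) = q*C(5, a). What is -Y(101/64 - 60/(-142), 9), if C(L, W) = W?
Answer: -81819/4544 ≈ -18.006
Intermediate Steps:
Y(a, q) = a*q (Y(a, q) = q*a = a*q)
-Y(101/64 - 60/(-142), 9) = -(101/64 - 60/(-142))*9 = -(101*(1/64) - 60*(-1/142))*9 = -(101/64 + 30/71)*9 = -9091*9/4544 = -1*81819/4544 = -81819/4544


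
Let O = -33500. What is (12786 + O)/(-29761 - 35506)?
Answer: 20714/65267 ≈ 0.31737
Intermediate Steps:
(12786 + O)/(-29761 - 35506) = (12786 - 33500)/(-29761 - 35506) = -20714/(-65267) = -20714*(-1/65267) = 20714/65267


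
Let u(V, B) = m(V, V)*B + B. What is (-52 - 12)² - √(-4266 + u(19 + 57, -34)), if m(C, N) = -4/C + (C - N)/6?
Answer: 4096 - 3*I*√172406/19 ≈ 4096.0 - 65.561*I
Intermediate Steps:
m(C, N) = -4/C - N/6 + C/6 (m(C, N) = -4/C + (C - N)*(⅙) = -4/C + (-N/6 + C/6) = -4/C - N/6 + C/6)
u(V, B) = B - 4*B/V (u(V, B) = ((-24 + V*(V - V))/(6*V))*B + B = ((-24 + V*0)/(6*V))*B + B = ((-24 + 0)/(6*V))*B + B = ((⅙)*(-24)/V)*B + B = (-4/V)*B + B = -4*B/V + B = B - 4*B/V)
(-52 - 12)² - √(-4266 + u(19 + 57, -34)) = (-52 - 12)² - √(-4266 - 34*(-4 + (19 + 57))/(19 + 57)) = (-64)² - √(-4266 - 34*(-4 + 76)/76) = 4096 - √(-4266 - 34*1/76*72) = 4096 - √(-4266 - 612/19) = 4096 - √(-81666/19) = 4096 - 3*I*√172406/19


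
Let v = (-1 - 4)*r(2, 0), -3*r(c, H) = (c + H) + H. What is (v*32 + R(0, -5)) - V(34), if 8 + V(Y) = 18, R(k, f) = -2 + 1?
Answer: 287/3 ≈ 95.667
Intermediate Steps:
r(c, H) = -2*H/3 - c/3 (r(c, H) = -((c + H) + H)/3 = -((H + c) + H)/3 = -(c + 2*H)/3 = -2*H/3 - c/3)
R(k, f) = -1
v = 10/3 (v = (-1 - 4)*(-⅔*0 - ⅓*2) = -5*(0 - ⅔) = -5*(-⅔) = 10/3 ≈ 3.3333)
V(Y) = 10 (V(Y) = -8 + 18 = 10)
(v*32 + R(0, -5)) - V(34) = ((10/3)*32 - 1) - 1*10 = (320/3 - 1) - 10 = 317/3 - 10 = 287/3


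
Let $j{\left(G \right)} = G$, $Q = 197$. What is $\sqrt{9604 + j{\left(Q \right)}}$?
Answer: $99$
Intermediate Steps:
$\sqrt{9604 + j{\left(Q \right)}} = \sqrt{9604 + 197} = \sqrt{9801} = 99$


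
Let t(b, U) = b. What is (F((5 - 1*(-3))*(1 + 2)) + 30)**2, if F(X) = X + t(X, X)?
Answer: 6084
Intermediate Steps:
F(X) = 2*X (F(X) = X + X = 2*X)
(F((5 - 1*(-3))*(1 + 2)) + 30)**2 = (2*((5 - 1*(-3))*(1 + 2)) + 30)**2 = (2*((5 + 3)*3) + 30)**2 = (2*(8*3) + 30)**2 = (2*24 + 30)**2 = (48 + 30)**2 = 78**2 = 6084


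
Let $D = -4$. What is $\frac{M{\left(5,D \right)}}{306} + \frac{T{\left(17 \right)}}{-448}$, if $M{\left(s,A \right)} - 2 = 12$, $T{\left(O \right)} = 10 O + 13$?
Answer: $- \frac{24863}{68544} \approx -0.36273$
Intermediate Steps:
$T{\left(O \right)} = 13 + 10 O$
$M{\left(s,A \right)} = 14$ ($M{\left(s,A \right)} = 2 + 12 = 14$)
$\frac{M{\left(5,D \right)}}{306} + \frac{T{\left(17 \right)}}{-448} = \frac{14}{306} + \frac{13 + 10 \cdot 17}{-448} = 14 \cdot \frac{1}{306} + \left(13 + 170\right) \left(- \frac{1}{448}\right) = \frac{7}{153} + 183 \left(- \frac{1}{448}\right) = \frac{7}{153} - \frac{183}{448} = - \frac{24863}{68544}$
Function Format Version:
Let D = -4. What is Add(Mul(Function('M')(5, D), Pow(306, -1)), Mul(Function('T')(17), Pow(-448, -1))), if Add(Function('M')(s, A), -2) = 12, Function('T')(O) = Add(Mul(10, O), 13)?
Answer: Rational(-24863, 68544) ≈ -0.36273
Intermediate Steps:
Function('T')(O) = Add(13, Mul(10, O))
Function('M')(s, A) = 14 (Function('M')(s, A) = Add(2, 12) = 14)
Add(Mul(Function('M')(5, D), Pow(306, -1)), Mul(Function('T')(17), Pow(-448, -1))) = Add(Mul(14, Pow(306, -1)), Mul(Add(13, Mul(10, 17)), Pow(-448, -1))) = Add(Mul(14, Rational(1, 306)), Mul(Add(13, 170), Rational(-1, 448))) = Add(Rational(7, 153), Mul(183, Rational(-1, 448))) = Add(Rational(7, 153), Rational(-183, 448)) = Rational(-24863, 68544)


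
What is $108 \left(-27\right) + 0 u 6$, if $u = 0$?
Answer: $-2916$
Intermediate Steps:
$108 \left(-27\right) + 0 u 6 = 108 \left(-27\right) + 0 \cdot 0 \cdot 6 = -2916 + 0 \cdot 6 = -2916 + 0 = -2916$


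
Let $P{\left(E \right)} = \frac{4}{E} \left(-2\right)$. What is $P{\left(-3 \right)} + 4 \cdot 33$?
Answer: $\frac{404}{3} \approx 134.67$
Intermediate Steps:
$P{\left(E \right)} = - \frac{8}{E}$
$P{\left(-3 \right)} + 4 \cdot 33 = - \frac{8}{-3} + 4 \cdot 33 = \left(-8\right) \left(- \frac{1}{3}\right) + 132 = \frac{8}{3} + 132 = \frac{404}{3}$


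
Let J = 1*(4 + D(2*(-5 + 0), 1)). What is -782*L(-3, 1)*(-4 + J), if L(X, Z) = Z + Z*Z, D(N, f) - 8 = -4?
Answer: -6256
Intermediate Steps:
D(N, f) = 4 (D(N, f) = 8 - 4 = 4)
J = 8 (J = 1*(4 + 4) = 1*8 = 8)
L(X, Z) = Z + Z²
-782*L(-3, 1)*(-4 + J) = -782*1*(1 + 1)*(-4 + 8) = -782*1*2*4 = -1564*4 = -782*8 = -6256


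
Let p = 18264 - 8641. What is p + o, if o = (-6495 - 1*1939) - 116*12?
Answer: -203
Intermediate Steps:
p = 9623
o = -9826 (o = (-6495 - 1939) - 1392 = -8434 - 1392 = -9826)
p + o = 9623 - 9826 = -203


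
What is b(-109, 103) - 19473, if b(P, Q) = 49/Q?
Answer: -2005670/103 ≈ -19473.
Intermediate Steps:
b(-109, 103) - 19473 = 49/103 - 19473 = -2005670/103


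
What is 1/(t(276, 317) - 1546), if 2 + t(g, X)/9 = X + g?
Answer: 1/3773 ≈ 0.00026504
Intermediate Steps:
t(g, X) = -18 + 9*X + 9*g (t(g, X) = -18 + 9*(X + g) = -18 + (9*X + 9*g) = -18 + 9*X + 9*g)
1/(t(276, 317) - 1546) = 1/((-18 + 9*317 + 9*276) - 1546) = 1/((-18 + 2853 + 2484) - 1546) = 1/(5319 - 1546) = 1/3773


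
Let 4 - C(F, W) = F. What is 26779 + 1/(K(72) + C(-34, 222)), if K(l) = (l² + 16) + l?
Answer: 142196491/5310 ≈ 26779.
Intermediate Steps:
C(F, W) = 4 - F
K(l) = 16 + l + l² (K(l) = (16 + l²) + l = 16 + l + l²)
26779 + 1/(K(72) + C(-34, 222)) = 26779 + 1/((16 + 72 + 72²) + (4 - 1*(-34))) = 26779 + 1/((16 + 72 + 5184) + (4 + 34)) = 26779 + 1/(5272 + 38) = 26779 + 1/5310 = 142196491/5310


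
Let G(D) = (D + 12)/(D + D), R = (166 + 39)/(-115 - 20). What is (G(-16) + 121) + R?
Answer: 25835/216 ≈ 119.61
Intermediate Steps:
R = -41/27 (R = 205/(-135) = 205*(-1/135) = -41/27 ≈ -1.5185)
G(D) = (12 + D)/(2*D) (G(D) = (12 + D)/((2*D)) = (12 + D)*(1/(2*D)) = (12 + D)/(2*D))
(G(-16) + 121) + R = ((½)*(12 - 16)/(-16) + 121) - 41/27 = ((½)*(-1/16)*(-4) + 121) - 41/27 = (⅛ + 121) - 41/27 = 969/8 - 41/27 = 25835/216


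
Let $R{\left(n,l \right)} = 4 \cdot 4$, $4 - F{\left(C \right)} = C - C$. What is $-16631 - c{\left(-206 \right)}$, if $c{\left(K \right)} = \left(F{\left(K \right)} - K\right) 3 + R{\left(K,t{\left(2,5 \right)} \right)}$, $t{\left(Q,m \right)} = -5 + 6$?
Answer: $-17277$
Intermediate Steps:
$F{\left(C \right)} = 4$ ($F{\left(C \right)} = 4 - \left(C - C\right) = 4 - 0 = 4 + 0 = 4$)
$t{\left(Q,m \right)} = 1$
$R{\left(n,l \right)} = 16$
$c{\left(K \right)} = 28 - 3 K$ ($c{\left(K \right)} = \left(4 - K\right) 3 + 16 = \left(12 - 3 K\right) + 16 = 28 - 3 K$)
$-16631 - c{\left(-206 \right)} = -16631 - \left(28 - -618\right) = -16631 - \left(28 + 618\right) = -16631 - 646 = -17277$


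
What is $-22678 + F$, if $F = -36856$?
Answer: $-59534$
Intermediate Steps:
$-22678 + F = -22678 - 36856 = -59534$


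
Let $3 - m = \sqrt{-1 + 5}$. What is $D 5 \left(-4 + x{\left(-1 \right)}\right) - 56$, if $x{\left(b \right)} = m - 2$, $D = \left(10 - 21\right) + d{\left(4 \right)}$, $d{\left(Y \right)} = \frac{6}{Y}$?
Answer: $\frac{363}{2} \approx 181.5$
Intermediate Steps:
$m = 1$ ($m = 3 - \sqrt{-1 + 5} = 3 - \sqrt{4} = 3 - 2 = 1$)
$D = - \frac{19}{2}$ ($D = \left(10 - 21\right) + \frac{6}{4} = -11 + 6 \cdot \frac{1}{4} = -11 + \frac{3}{2} = - \frac{19}{2} \approx -9.5$)
$x{\left(b \right)} = -1$ ($x{\left(b \right)} = 1 - 2 = -1$)
$D 5 \left(-4 + x{\left(-1 \right)}\right) - 56 = - \frac{19 \cdot 5 \left(-4 - 1\right)}{2} - 56 = - \frac{19 \cdot 5 \left(-5\right)}{2} - 56 = \left(- \frac{19}{2}\right) \left(-25\right) - 56 = \frac{475}{2} - 56 = \frac{363}{2}$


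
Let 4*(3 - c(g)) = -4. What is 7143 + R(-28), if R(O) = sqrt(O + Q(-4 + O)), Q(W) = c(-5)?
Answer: 7143 + 2*I*sqrt(6) ≈ 7143.0 + 4.899*I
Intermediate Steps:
c(g) = 4 (c(g) = 3 - 1/4*(-4) = 3 + 1 = 4)
Q(W) = 4
R(O) = sqrt(4 + O) (R(O) = sqrt(O + 4) = sqrt(4 + O))
7143 + R(-28) = 7143 + sqrt(4 - 28) = 7143 + sqrt(-24) = 7143 + 2*I*sqrt(6)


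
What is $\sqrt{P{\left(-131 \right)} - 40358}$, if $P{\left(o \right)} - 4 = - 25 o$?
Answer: $i \sqrt{37079} \approx 192.56 i$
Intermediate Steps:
$P{\left(o \right)} = 4 - 25 o$
$\sqrt{P{\left(-131 \right)} - 40358} = \sqrt{\left(4 - -3275\right) - 40358} = \sqrt{\left(4 + 3275\right) - 40358} = \sqrt{3279 - 40358} = \sqrt{-37079} = i \sqrt{37079}$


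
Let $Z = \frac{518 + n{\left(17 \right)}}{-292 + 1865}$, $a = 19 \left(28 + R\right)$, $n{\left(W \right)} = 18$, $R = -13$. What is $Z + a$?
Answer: $\frac{448841}{1573} \approx 285.34$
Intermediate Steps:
$a = 285$ ($a = 19 \left(28 - 13\right) = 19 \cdot 15 = 285$)
$Z = \frac{536}{1573}$ ($Z = \frac{518 + 18}{-292 + 1865} = \frac{536}{1573} \approx 0.34075$)
$Z + a = \frac{536}{1573} + 285 = \frac{448841}{1573}$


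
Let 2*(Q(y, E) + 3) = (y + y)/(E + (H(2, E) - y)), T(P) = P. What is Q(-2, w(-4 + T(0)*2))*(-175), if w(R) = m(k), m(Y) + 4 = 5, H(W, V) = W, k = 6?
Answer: 595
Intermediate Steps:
m(Y) = 1 (m(Y) = -4 + 5 = 1)
w(R) = 1
Q(y, E) = -3 + y/(2 + E - y) (Q(y, E) = -3 + ((y + y)/(E + (2 - y)))/2 = -3 + ((2*y)/(2 + E - y))/2 = -3 + (2*y/(2 + E - y))/2 = -3 + y/(2 + E - y))
Q(-2, w(-4 + T(0)*2))*(-175) = ((-6 - 3*1 + 4*(-2))/(2 + 1 - 1*(-2)))*(-175) = ((-6 - 3 - 8)/(2 + 1 + 2))*(-175) = (-17/5)*(-175) = ((1/5)*(-17))*(-175) = -17/5*(-175) = 595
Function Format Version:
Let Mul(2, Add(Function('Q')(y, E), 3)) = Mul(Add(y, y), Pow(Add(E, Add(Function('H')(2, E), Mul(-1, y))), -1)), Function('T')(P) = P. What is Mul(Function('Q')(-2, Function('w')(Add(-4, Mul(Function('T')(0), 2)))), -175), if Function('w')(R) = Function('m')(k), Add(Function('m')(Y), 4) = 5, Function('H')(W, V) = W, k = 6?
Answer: 595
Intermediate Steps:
Function('m')(Y) = 1 (Function('m')(Y) = Add(-4, 5) = 1)
Function('w')(R) = 1
Function('Q')(y, E) = Add(-3, Mul(y, Pow(Add(2, E, Mul(-1, y)), -1))) (Function('Q')(y, E) = Add(-3, Mul(Rational(1, 2), Mul(Add(y, y), Pow(Add(E, Add(2, Mul(-1, y))), -1)))) = Add(-3, Mul(Rational(1, 2), Mul(Mul(2, y), Pow(Add(2, E, Mul(-1, y)), -1)))) = Add(-3, Mul(Rational(1, 2), Mul(2, y, Pow(Add(2, E, Mul(-1, y)), -1)))) = Add(-3, Mul(y, Pow(Add(2, E, Mul(-1, y)), -1))))
Mul(Function('Q')(-2, Function('w')(Add(-4, Mul(Function('T')(0), 2)))), -175) = Mul(Mul(Pow(Add(2, 1, Mul(-1, -2)), -1), Add(-6, Mul(-3, 1), Mul(4, -2))), -175) = Mul(Mul(Pow(Add(2, 1, 2), -1), Add(-6, -3, -8)), -175) = Mul(Mul(Pow(5, -1), -17), -175) = Mul(Mul(Rational(1, 5), -17), -175) = Mul(Rational(-17, 5), -175) = 595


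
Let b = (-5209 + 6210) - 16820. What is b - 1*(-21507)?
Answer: 5688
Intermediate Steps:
b = -15819 (b = 1001 - 16820 = -15819)
b - 1*(-21507) = -15819 - 1*(-21507) = -15819 + 21507 = 5688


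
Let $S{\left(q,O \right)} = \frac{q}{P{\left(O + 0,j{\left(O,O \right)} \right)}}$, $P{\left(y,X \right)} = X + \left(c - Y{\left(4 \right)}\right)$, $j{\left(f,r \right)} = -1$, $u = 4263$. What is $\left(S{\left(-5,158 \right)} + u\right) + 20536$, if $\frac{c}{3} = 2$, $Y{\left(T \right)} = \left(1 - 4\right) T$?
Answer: $\frac{421578}{17} \approx 24799.0$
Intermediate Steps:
$Y{\left(T \right)} = - 3 T$
$c = 6$ ($c = 3 \cdot 2 = 6$)
$P{\left(y,X \right)} = 18 + X$ ($P{\left(y,X \right)} = X - \left(-6 - 12\right) = X + \left(6 - -12\right) = X + \left(6 + 12\right) = X + 18 = 18 + X$)
$S{\left(q,O \right)} = \frac{q}{17}$ ($S{\left(q,O \right)} = \frac{q}{18 - 1} = \frac{q}{17}$)
$\left(S{\left(-5,158 \right)} + u\right) + 20536 = \left(\frac{1}{17} \left(-5\right) + 4263\right) + 20536 = \left(- \frac{5}{17} + 4263\right) + 20536 = \frac{72466}{17} + 20536 = \frac{421578}{17}$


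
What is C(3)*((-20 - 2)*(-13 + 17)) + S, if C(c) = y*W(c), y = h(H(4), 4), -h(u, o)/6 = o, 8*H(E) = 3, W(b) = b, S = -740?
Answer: 5596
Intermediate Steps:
H(E) = 3/8 (H(E) = (⅛)*3 = 3/8)
h(u, o) = -6*o
y = -24 (y = -6*4 = -24)
C(c) = -24*c
C(3)*((-20 - 2)*(-13 + 17)) + S = (-24*3)*((-20 - 2)*(-13 + 17)) - 740 = -(-1584)*4 - 740 = -72*(-88) - 740 = 6336 - 740 = 5596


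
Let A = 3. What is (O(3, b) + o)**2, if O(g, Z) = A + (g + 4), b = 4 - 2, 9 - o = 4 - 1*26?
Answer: 1681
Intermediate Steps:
o = 31 (o = 9 - (4 - 1*26) = 9 - (4 - 26) = 9 - 1*(-22) = 9 + 22 = 31)
b = 2
O(g, Z) = 7 + g (O(g, Z) = 3 + (g + 4) = 3 + (4 + g) = 7 + g)
(O(3, b) + o)**2 = ((7 + 3) + 31)**2 = (10 + 31)**2 = 41**2 = 1681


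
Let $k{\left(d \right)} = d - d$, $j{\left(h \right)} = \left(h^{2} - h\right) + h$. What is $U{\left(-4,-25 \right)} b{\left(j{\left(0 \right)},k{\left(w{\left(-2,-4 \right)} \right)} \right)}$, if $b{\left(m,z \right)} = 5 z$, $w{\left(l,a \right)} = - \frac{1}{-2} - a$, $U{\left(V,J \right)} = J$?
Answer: $0$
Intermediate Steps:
$w{\left(l,a \right)} = \frac{1}{2} - a$ ($w{\left(l,a \right)} = \left(-1\right) \left(- \frac{1}{2}\right) - a = \frac{1}{2} - a$)
$j{\left(h \right)} = h^{2}$
$k{\left(d \right)} = 0$
$U{\left(-4,-25 \right)} b{\left(j{\left(0 \right)},k{\left(w{\left(-2,-4 \right)} \right)} \right)} = - 25 \cdot 5 \cdot 0 = \left(-25\right) 0 = 0$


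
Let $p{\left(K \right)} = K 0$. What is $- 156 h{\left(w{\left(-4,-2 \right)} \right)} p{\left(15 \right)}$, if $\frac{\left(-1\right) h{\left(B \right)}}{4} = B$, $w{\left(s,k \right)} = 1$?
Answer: $0$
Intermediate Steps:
$h{\left(B \right)} = - 4 B$
$p{\left(K \right)} = 0$
$- 156 h{\left(w{\left(-4,-2 \right)} \right)} p{\left(15 \right)} = - 156 \left(\left(-4\right) 1\right) 0 = \left(-156\right) \left(-4\right) 0 = 624 \cdot 0 = 0$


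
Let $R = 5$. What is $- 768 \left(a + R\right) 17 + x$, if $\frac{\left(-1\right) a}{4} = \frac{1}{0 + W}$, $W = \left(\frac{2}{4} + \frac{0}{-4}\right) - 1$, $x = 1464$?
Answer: $-168264$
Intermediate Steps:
$W = - \frac{1}{2}$ ($W = \left(2 \cdot \frac{1}{4} + 0 \left(- \frac{1}{4}\right)\right) - 1 = \left(\frac{1}{2} + 0\right) - 1 = \frac{1}{2} - 1 = - \frac{1}{2} \approx -0.5$)
$a = 8$ ($a = - \frac{4}{0 - \frac{1}{2}} = - \frac{4}{- \frac{1}{2}} = \left(-4\right) \left(-2\right) = 8$)
$- 768 \left(a + R\right) 17 + x = - 768 \left(8 + 5\right) 17 + 1464 = - 768 \cdot 13 \cdot 17 + 1464 = \left(-768\right) 221 + 1464 = -169728 + 1464 = -168264$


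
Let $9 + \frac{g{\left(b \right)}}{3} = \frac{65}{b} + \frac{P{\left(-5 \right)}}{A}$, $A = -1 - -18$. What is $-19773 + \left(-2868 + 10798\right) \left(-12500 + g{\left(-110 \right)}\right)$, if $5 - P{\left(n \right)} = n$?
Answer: $- \frac{18580123016}{187} \approx -9.9359 \cdot 10^{7}$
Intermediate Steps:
$A = 17$ ($A = -1 + 18 = 17$)
$P{\left(n \right)} = 5 - n$
$g{\left(b \right)} = - \frac{429}{17} + \frac{195}{b}$ ($g{\left(b \right)} = -27 + 3 \left(\frac{65}{b} + \frac{5 - -5}{17}\right) = -27 + 3 \left(\frac{65}{b} + \left(5 + 5\right) \frac{1}{17}\right) = -27 + 3 \left(\frac{65}{b} + 10 \cdot \frac{1}{17}\right) = -27 + 3 \left(\frac{65}{b} + \frac{10}{17}\right) = -27 + 3 \left(\frac{10}{17} + \frac{65}{b}\right) = -27 + \left(\frac{30}{17} + \frac{195}{b}\right) = - \frac{429}{17} + \frac{195}{b}$)
$-19773 + \left(-2868 + 10798\right) \left(-12500 + g{\left(-110 \right)}\right) = -19773 + \left(-2868 + 10798\right) \left(-12500 - \left(\frac{429}{17} - \frac{195}{-110}\right)\right) = -19773 + 7930 \left(-12500 + \left(- \frac{429}{17} + 195 \left(- \frac{1}{110}\right)\right)\right) = -19773 + 7930 \left(-12500 - \frac{10101}{374}\right) = -19773 + 7930 \left(- \frac{4685101}{374}\right) = -19773 - \frac{18576425465}{187} = - \frac{18580123016}{187}$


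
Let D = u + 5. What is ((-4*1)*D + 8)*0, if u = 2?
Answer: 0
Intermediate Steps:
D = 7 (D = 2 + 5 = 7)
((-4*1)*D + 8)*0 = (-4*1*7 + 8)*0 = (-4*7 + 8)*0 = (-28 + 8)*0 = -20*0 = 0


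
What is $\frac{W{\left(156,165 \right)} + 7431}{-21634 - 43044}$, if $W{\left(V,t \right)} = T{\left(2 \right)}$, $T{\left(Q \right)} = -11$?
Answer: $- \frac{3710}{32339} \approx -0.11472$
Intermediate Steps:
$W{\left(V,t \right)} = -11$
$\frac{W{\left(156,165 \right)} + 7431}{-21634 - 43044} = \frac{-11 + 7431}{-21634 - 43044} = \frac{7420}{-21634 - 43044} = \frac{7420}{-64678} = 7420 \left(- \frac{1}{64678}\right) = - \frac{3710}{32339}$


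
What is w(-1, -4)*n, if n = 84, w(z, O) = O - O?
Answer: 0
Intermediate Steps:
w(z, O) = 0
w(-1, -4)*n = 0*84 = 0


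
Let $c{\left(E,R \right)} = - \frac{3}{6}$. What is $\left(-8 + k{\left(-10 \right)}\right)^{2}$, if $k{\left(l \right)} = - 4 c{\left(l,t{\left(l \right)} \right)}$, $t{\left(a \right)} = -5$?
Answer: $36$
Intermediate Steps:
$c{\left(E,R \right)} = - \frac{1}{2}$ ($c{\left(E,R \right)} = \left(-3\right) \frac{1}{6} = - \frac{1}{2}$)
$k{\left(l \right)} = 2$ ($k{\left(l \right)} = \left(-4\right) \left(- \frac{1}{2}\right) = 2$)
$\left(-8 + k{\left(-10 \right)}\right)^{2} = \left(-8 + 2\right)^{2} = \left(-6\right)^{2} = 36$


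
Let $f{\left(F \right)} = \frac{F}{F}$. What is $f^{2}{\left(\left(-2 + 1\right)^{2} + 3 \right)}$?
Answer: $1$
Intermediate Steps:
$f{\left(F \right)} = 1$
$f^{2}{\left(\left(-2 + 1\right)^{2} + 3 \right)} = 1^{2} = 1$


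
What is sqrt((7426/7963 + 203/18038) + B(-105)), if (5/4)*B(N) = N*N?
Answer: 11*sqrt(1788396809726378)/4952986 ≈ 93.920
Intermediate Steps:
B(N) = 4*N**2/5 (B(N) = 4*(N*N)/5 = 4*N**2/5)
sqrt((7426/7963 + 203/18038) + B(-105)) = sqrt((7426/7963 + 203/18038) + (4/5)*(-105)**2) = sqrt((7426*(1/7963) + 203*(1/18038)) + (4/5)*11025) = sqrt((7426/7963 + 7/622) + 8820) = sqrt(4674713/4952986 + 8820) = sqrt(43690011233/4952986) = 11*sqrt(1788396809726378)/4952986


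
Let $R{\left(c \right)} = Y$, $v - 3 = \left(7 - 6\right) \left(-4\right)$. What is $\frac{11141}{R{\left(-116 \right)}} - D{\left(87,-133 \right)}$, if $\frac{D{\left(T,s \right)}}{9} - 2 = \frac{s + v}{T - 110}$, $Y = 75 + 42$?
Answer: $\frac{5131}{207} \approx 24.787$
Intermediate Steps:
$Y = 117$
$v = -1$ ($v = 3 + \left(7 - 6\right) \left(-4\right) = 3 + 1 \left(-4\right) = 3 - 4 = -1$)
$D{\left(T,s \right)} = 18 + \frac{9 \left(-1 + s\right)}{-110 + T}$ ($D{\left(T,s \right)} = 18 + 9 \frac{s - 1}{T - 110} = 18 + 9 \frac{-1 + s}{-110 + T} = 18 + \frac{9 \left(-1 + s\right)}{-110 + T}$)
$R{\left(c \right)} = 117$
$\frac{11141}{R{\left(-116 \right)}} - D{\left(87,-133 \right)} = \frac{11141}{117} - \frac{9 \left(-221 - 133 + 2 \cdot 87\right)}{-110 + 87} = 11141 \cdot \frac{1}{117} - \frac{9 \left(-221 - 133 + 174\right)}{-23} = \frac{857}{9} - 9 \left(- \frac{1}{23}\right) \left(-180\right) = \frac{857}{9} - \frac{1620}{23} = \frac{5131}{207}$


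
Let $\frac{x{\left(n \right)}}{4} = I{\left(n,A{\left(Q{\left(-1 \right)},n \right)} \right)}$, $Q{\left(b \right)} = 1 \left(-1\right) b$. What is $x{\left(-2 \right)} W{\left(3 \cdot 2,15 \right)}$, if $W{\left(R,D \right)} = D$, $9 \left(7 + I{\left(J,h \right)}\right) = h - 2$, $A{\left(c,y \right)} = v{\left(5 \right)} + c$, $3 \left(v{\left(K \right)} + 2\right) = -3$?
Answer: $- \frac{1340}{3} \approx -446.67$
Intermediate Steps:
$v{\left(K \right)} = -3$ ($v{\left(K \right)} = -2 + \frac{1}{3} \left(-3\right) = -2 - 1 = -3$)
$Q{\left(b \right)} = - b$
$A{\left(c,y \right)} = -3 + c$
$I{\left(J,h \right)} = - \frac{65}{9} + \frac{h}{9}$ ($I{\left(J,h \right)} = -7 + \frac{h - 2}{9} = -7 + \frac{-2 + h}{9} = -7 + \left(- \frac{2}{9} + \frac{h}{9}\right) = - \frac{65}{9} + \frac{h}{9}$)
$x{\left(n \right)} = - \frac{268}{9}$ ($x{\left(n \right)} = 4 \left(- \frac{65}{9} + \frac{-3 - -1}{9}\right) = 4 \left(- \frac{65}{9} + \frac{-3 + 1}{9}\right) = 4 \left(- \frac{65}{9} + \frac{1}{9} \left(-2\right)\right) = 4 \left(- \frac{65}{9} - \frac{2}{9}\right) = 4 \left(- \frac{67}{9}\right) = - \frac{268}{9}$)
$x{\left(-2 \right)} W{\left(3 \cdot 2,15 \right)} = \left(- \frac{268}{9}\right) 15 = - \frac{1340}{3}$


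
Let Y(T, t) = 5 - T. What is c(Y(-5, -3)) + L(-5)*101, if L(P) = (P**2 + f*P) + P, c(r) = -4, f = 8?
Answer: -2024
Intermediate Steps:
L(P) = P**2 + 9*P (L(P) = (P**2 + 8*P) + P = P**2 + 9*P)
c(Y(-5, -3)) + L(-5)*101 = -4 - 5*(9 - 5)*101 = -4 - 5*4*101 = -4 - 20*101 = -4 - 2020 = -2024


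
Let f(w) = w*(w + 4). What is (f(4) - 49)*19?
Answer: -323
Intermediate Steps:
f(w) = w*(4 + w)
(f(4) - 49)*19 = (4*(4 + 4) - 49)*19 = (4*8 - 49)*19 = (32 - 49)*19 = -17*19 = -323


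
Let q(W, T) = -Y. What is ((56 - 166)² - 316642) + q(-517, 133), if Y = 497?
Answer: -305039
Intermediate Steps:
q(W, T) = -497 (q(W, T) = -1*497 = -497)
((56 - 166)² - 316642) + q(-517, 133) = ((56 - 166)² - 316642) - 497 = ((-110)² - 316642) - 497 = (12100 - 316642) - 497 = -304542 - 497 = -305039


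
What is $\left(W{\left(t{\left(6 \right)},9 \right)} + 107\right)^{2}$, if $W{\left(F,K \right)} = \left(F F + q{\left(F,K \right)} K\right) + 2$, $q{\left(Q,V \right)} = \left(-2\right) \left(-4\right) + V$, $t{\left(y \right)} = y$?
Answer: $88804$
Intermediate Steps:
$q{\left(Q,V \right)} = 8 + V$
$W{\left(F,K \right)} = 2 + F^{2} + K \left(8 + K\right)$ ($W{\left(F,K \right)} = \left(F F + \left(8 + K\right) K\right) + 2 = \left(F^{2} + K \left(8 + K\right)\right) + 2 = 2 + F^{2} + K \left(8 + K\right)$)
$\left(W{\left(t{\left(6 \right)},9 \right)} + 107\right)^{2} = \left(\left(2 + 6^{2} + 9 \left(8 + 9\right)\right) + 107\right)^{2} = \left(\left(2 + 36 + 9 \cdot 17\right) + 107\right)^{2} = \left(\left(2 + 36 + 153\right) + 107\right)^{2} = \left(191 + 107\right)^{2} = 298^{2} = 88804$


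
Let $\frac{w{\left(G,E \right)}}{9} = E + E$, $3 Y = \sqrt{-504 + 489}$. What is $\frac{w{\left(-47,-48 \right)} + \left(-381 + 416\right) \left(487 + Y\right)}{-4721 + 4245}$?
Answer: $- \frac{16181}{476} - \frac{5 i \sqrt{15}}{204} \approx -33.994 - 0.094926 i$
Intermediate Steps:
$Y = \frac{i \sqrt{15}}{3}$ ($Y = \frac{\sqrt{-504 + 489}}{3} = \frac{\sqrt{-15}}{3} = \frac{i \sqrt{15}}{3} \approx 1.291 i$)
$w{\left(G,E \right)} = 18 E$ ($w{\left(G,E \right)} = 9 \left(E + E\right) = 9 \cdot 2 E = 18 E$)
$\frac{w{\left(-47,-48 \right)} + \left(-381 + 416\right) \left(487 + Y\right)}{-4721 + 4245} = \frac{18 \left(-48\right) + \left(-381 + 416\right) \left(487 + \frac{i \sqrt{15}}{3}\right)}{-4721 + 4245} = \frac{-864 + 35 \left(487 + \frac{i \sqrt{15}}{3}\right)}{-476} = \left(-864 + \left(17045 + \frac{35 i \sqrt{15}}{3}\right)\right) \left(- \frac{1}{476}\right) = \left(16181 + \frac{35 i \sqrt{15}}{3}\right) \left(- \frac{1}{476}\right) = - \frac{16181}{476} - \frac{5 i \sqrt{15}}{204}$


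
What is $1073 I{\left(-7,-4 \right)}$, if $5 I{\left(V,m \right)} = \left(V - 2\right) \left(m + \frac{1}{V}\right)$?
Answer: $\frac{280053}{35} \approx 8001.5$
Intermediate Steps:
$I{\left(V,m \right)} = \frac{\left(-2 + V\right) \left(m + \frac{1}{V}\right)}{5}$ ($I{\left(V,m \right)} = \frac{\left(V - 2\right) \left(m + \frac{1}{V}\right)}{5} = \frac{\left(-2 + V\right) \left(m + \frac{1}{V}\right)}{5}$)
$1073 I{\left(-7,-4 \right)} = 1073 \frac{-2 - 7 \left(1 - -8 - -28\right)}{5 \left(-7\right)} = 1073 \cdot \frac{1}{5} \left(- \frac{1}{7}\right) \left(-2 - 7 \left(1 + 8 + 28\right)\right) = 1073 \cdot \frac{1}{5} \left(- \frac{1}{7}\right) \left(-2 - 259\right) = 1073 \cdot \frac{1}{5} \left(- \frac{1}{7}\right) \left(-261\right) = 1073 \cdot \frac{261}{35} = \frac{280053}{35}$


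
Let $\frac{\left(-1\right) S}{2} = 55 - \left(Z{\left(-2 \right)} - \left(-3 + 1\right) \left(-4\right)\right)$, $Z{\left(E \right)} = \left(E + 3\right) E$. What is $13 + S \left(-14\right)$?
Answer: $1833$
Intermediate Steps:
$Z{\left(E \right)} = E \left(3 + E\right)$ ($Z{\left(E \right)} = \left(3 + E\right) E = E \left(3 + E\right)$)
$S = -130$ ($S = - 2 \left(55 - \left(- 2 \left(3 - 2\right) - \left(-3 + 1\right) \left(-4\right)\right)\right) = - 2 \left(55 - \left(\left(-2\right) 1 - \left(-2\right) \left(-4\right)\right)\right) = - 2 \left(55 - \left(-2 - 8\right)\right) = - 2 \left(55 - -10\right) = - 2 \left(55 + 10\right) = \left(-2\right) 65 = -130$)
$13 + S \left(-14\right) = 13 - -1820 = 13 + 1820 = 1833$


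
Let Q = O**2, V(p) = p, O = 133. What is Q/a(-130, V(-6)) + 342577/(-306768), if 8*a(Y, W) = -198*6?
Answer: -331957081/2760912 ≈ -120.23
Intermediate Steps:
Q = 17689 (Q = 133**2 = 17689)
a(Y, W) = -297/2 (a(Y, W) = (-198*6)/8 = (1/8)*(-1188) = -297/2)
Q/a(-130, V(-6)) + 342577/(-306768) = 17689/(-297/2) + 342577/(-306768) = 17689*(-2/297) + 342577*(-1/306768) = -35378/297 - 342577/306768 = -331957081/2760912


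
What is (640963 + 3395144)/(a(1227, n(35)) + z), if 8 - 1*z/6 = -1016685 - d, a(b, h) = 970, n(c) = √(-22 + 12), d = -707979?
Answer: 4036107/1853254 ≈ 2.1778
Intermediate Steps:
n(c) = I*√10 (n(c) = √(-10) = I*√10)
z = 1852284 (z = 48 - 6*(-1016685 - 1*(-707979)) = 48 - 6*(-1016685 + 707979) = 48 - 6*(-308706) = 48 + 1852236 = 1852284)
(640963 + 3395144)/(a(1227, n(35)) + z) = (640963 + 3395144)/(970 + 1852284) = 4036107/1853254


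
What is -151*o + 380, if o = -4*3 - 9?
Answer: 3551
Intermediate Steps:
o = -21 (o = -12 - 9 = -21)
-151*o + 380 = -151*(-21) + 380 = 3171 + 380 = 3551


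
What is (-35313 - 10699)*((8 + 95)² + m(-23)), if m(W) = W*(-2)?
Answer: -490257860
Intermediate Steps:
m(W) = -2*W
(-35313 - 10699)*((8 + 95)² + m(-23)) = (-35313 - 10699)*((8 + 95)² - 2*(-23)) = -46012*(103² + 46) = -46012*(10609 + 46) = -46012*10655 = -490257860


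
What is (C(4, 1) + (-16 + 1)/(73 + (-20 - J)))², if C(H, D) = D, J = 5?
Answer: 121/256 ≈ 0.47266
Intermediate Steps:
(C(4, 1) + (-16 + 1)/(73 + (-20 - J)))² = (1 + (-16 + 1)/(73 + (-20 - 1*5)))² = (1 - 15/(73 + (-20 - 5)))² = (1 - 15/(73 - 25))² = (1 - 15/48)² = (1 - 15*1/48)² = (1 - 5/16)² = (11/16)² = 121/256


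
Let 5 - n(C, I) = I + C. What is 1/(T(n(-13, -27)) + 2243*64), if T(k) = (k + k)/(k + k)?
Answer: 1/143553 ≈ 6.9661e-6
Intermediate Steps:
n(C, I) = 5 - C - I (n(C, I) = 5 - (I + C) = 5 - (C + I) = 5 + (-C - I) = 5 - C - I)
T(k) = 1 (T(k) = (2*k)/((2*k)) = (2*k)*(1/(2*k)) = 1)
1/(T(n(-13, -27)) + 2243*64) = 1/(1 + 2243*64) = 1/(1 + 143552) = 1/143553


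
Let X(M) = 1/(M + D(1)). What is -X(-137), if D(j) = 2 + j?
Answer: 1/134 ≈ 0.0074627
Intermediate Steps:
X(M) = 1/(3 + M) (X(M) = 1/(M + (2 + 1)) = 1/(M + 3) = 1/(3 + M))
-X(-137) = -1/(3 - 137) = -1/(-134) = -1*(-1/134) = 1/134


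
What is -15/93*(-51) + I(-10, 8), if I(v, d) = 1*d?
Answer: 503/31 ≈ 16.226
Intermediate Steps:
I(v, d) = d
-15/93*(-51) + I(-10, 8) = -15/93*(-51) + 8 = -15*1/93*(-51) + 8 = -5/31*(-51) + 8 = 255/31 + 8 = 503/31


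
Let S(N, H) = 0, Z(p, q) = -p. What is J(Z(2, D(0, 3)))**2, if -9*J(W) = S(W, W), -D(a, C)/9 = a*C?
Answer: 0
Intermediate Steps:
D(a, C) = -9*C*a (D(a, C) = -9*a*C = -9*C*a)
J(W) = 0 (J(W) = -1/9*0 = 0)
J(Z(2, D(0, 3)))**2 = 0**2 = 0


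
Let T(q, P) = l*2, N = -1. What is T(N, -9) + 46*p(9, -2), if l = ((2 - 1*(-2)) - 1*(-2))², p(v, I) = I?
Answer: -20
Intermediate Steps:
l = 36 (l = ((2 + 2) + 2)² = (4 + 2)² = 6² = 36)
T(q, P) = 72 (T(q, P) = 36*2 = 72)
T(N, -9) + 46*p(9, -2) = 72 + 46*(-2) = 72 - 92 = -20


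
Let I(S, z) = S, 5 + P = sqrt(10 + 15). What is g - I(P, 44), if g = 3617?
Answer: 3617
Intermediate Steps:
P = 0 (P = -5 + sqrt(10 + 15) = -5 + sqrt(25) = -5 + 5 = 0)
g - I(P, 44) = 3617 - 1*0 = 3617 + 0 = 3617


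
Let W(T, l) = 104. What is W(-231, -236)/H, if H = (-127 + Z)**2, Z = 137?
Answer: 26/25 ≈ 1.0400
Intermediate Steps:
H = 100 (H = (-127 + 137)**2 = 10**2 = 100)
W(-231, -236)/H = 104/100 = 104*(1/100) = 26/25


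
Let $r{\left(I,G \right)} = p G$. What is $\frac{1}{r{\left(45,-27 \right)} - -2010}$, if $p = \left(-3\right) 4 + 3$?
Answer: $\frac{1}{2253} \approx 0.00044385$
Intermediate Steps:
$p = -9$ ($p = -12 + 3 = -9$)
$r{\left(I,G \right)} = - 9 G$
$\frac{1}{r{\left(45,-27 \right)} - -2010} = \frac{1}{\left(-9\right) \left(-27\right) - -2010} = \frac{1}{243 + 2010} = \frac{1}{2253}$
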